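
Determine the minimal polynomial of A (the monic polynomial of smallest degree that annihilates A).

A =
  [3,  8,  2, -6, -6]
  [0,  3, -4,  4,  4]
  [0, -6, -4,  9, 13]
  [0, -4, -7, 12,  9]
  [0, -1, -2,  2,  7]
x^4 - 18*x^3 + 120*x^2 - 350*x + 375

The characteristic polynomial is χ_A(x) = (x - 5)^3*(x - 3)^2, so the eigenvalues are known. The minimal polynomial is
  m_A(x) = Π_λ (x − λ)^{k_λ}
where k_λ is the size of the *largest* Jordan block for λ (equivalently, the smallest k with (A − λI)^k v = 0 for every generalised eigenvector v of λ).

  λ = 3: largest Jordan block has size 1, contributing (x − 3)
  λ = 5: largest Jordan block has size 3, contributing (x − 5)^3

So m_A(x) = (x - 5)^3*(x - 3) = x^4 - 18*x^3 + 120*x^2 - 350*x + 375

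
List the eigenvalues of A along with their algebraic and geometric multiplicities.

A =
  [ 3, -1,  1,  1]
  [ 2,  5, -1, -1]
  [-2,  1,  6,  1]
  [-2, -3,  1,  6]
λ = 5: alg = 4, geom = 2

Step 1 — factor the characteristic polynomial to read off the algebraic multiplicities:
  χ_A(x) = (x - 5)^4

Step 2 — compute geometric multiplicities via the rank-nullity identity g(λ) = n − rank(A − λI):
  rank(A − (5)·I) = 2, so dim ker(A − (5)·I) = n − 2 = 2

Summary:
  λ = 5: algebraic multiplicity = 4, geometric multiplicity = 2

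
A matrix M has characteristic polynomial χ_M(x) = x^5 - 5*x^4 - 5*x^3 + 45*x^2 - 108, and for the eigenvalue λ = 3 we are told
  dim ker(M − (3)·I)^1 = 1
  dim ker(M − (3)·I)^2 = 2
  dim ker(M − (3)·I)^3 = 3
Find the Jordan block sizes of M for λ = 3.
Block sizes for λ = 3: [3]

From the dimensions of kernels of powers, the number of Jordan blocks of size at least j is d_j − d_{j−1} where d_j = dim ker(N^j) (with d_0 = 0). Computing the differences gives [1, 1, 1].
The number of blocks of size exactly k is (#blocks of size ≥ k) − (#blocks of size ≥ k + 1), so the partition is: 1 block(s) of size 3.
In nonincreasing order the block sizes are [3].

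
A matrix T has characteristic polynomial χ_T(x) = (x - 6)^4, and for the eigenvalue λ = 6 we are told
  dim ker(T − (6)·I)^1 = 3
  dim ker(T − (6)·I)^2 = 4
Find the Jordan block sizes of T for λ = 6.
Block sizes for λ = 6: [2, 1, 1]

From the dimensions of kernels of powers, the number of Jordan blocks of size at least j is d_j − d_{j−1} where d_j = dim ker(N^j) (with d_0 = 0). Computing the differences gives [3, 1].
The number of blocks of size exactly k is (#blocks of size ≥ k) − (#blocks of size ≥ k + 1), so the partition is: 2 block(s) of size 1, 1 block(s) of size 2.
In nonincreasing order the block sizes are [2, 1, 1].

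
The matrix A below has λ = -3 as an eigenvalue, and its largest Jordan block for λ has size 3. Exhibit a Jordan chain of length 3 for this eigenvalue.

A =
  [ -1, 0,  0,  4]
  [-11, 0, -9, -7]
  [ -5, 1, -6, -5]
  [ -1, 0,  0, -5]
A Jordan chain for λ = -3 of length 3:
v_1 = (0, -3, -1, 0)ᵀ
v_2 = (2, -11, -5, -1)ᵀ
v_3 = (1, 0, 0, 0)ᵀ

Let N = A − (-3)·I. We want v_3 with N^3 v_3 = 0 but N^2 v_3 ≠ 0; then v_{j-1} := N · v_j for j = 3, …, 2.

Pick v_3 = (1, 0, 0, 0)ᵀ.
Then v_2 = N · v_3 = (2, -11, -5, -1)ᵀ.
Then v_1 = N · v_2 = (0, -3, -1, 0)ᵀ.

Sanity check: (A − (-3)·I) v_1 = (0, 0, 0, 0)ᵀ = 0. ✓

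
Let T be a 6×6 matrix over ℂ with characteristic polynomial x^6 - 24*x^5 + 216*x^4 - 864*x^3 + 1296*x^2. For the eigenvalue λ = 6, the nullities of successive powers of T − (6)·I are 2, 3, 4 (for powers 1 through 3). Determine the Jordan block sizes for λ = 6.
Block sizes for λ = 6: [3, 1]

From the dimensions of kernels of powers, the number of Jordan blocks of size at least j is d_j − d_{j−1} where d_j = dim ker(N^j) (with d_0 = 0). Computing the differences gives [2, 1, 1].
The number of blocks of size exactly k is (#blocks of size ≥ k) − (#blocks of size ≥ k + 1), so the partition is: 1 block(s) of size 1, 1 block(s) of size 3.
In nonincreasing order the block sizes are [3, 1].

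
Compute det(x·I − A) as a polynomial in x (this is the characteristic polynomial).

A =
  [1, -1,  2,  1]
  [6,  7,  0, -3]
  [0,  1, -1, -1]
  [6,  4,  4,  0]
x^4 - 7*x^3 + 15*x^2 - 13*x + 4

Expanding det(x·I − A) (e.g. by cofactor expansion or by noting that A is similar to its Jordan form J, which has the same characteristic polynomial as A) gives
  χ_A(x) = x^4 - 7*x^3 + 15*x^2 - 13*x + 4
which factors as (x - 4)*(x - 1)^3. The eigenvalues (with algebraic multiplicities) are λ = 1 with multiplicity 3, λ = 4 with multiplicity 1.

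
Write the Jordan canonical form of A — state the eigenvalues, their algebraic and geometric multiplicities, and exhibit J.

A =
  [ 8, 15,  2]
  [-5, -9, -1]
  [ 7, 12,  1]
J_3(0)

The characteristic polynomial is
  det(x·I − A) = x^3

Eigenvalues and multiplicities (the geometric multiplicity of λ is n − rank(A − λI), which equals the number of Jordan blocks for λ):
  λ = 0: algebraic multiplicity = 3, geometric multiplicity = 1

Determining the block sizes for each eigenvalue:
  λ = 0: one block (gm = 1), so the single block has size am = 3 → block sizes [3]

Assembling the blocks gives a Jordan form
J =
  [0, 1, 0]
  [0, 0, 1]
  [0, 0, 0]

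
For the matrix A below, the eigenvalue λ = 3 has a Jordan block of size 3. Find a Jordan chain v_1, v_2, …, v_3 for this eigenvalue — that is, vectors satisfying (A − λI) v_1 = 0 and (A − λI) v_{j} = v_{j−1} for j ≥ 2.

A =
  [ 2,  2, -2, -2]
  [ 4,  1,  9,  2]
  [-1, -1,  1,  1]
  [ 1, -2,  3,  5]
A Jordan chain for λ = 3 of length 3:
v_1 = (0, -1, 0, -1)ᵀ
v_2 = (2, -2, -1, -2)ᵀ
v_3 = (0, 1, 0, 0)ᵀ

Let N = A − (3)·I. We want v_3 with N^3 v_3 = 0 but N^2 v_3 ≠ 0; then v_{j-1} := N · v_j for j = 3, …, 2.

Pick v_3 = (0, 1, 0, 0)ᵀ.
Then v_2 = N · v_3 = (2, -2, -1, -2)ᵀ.
Then v_1 = N · v_2 = (0, -1, 0, -1)ᵀ.

Sanity check: (A − (3)·I) v_1 = (0, 0, 0, 0)ᵀ = 0. ✓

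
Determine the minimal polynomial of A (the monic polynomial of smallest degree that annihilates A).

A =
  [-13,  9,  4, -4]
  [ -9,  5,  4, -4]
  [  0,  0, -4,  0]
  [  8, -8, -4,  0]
x^3 + 8*x^2 + 16*x

The characteristic polynomial is χ_A(x) = x*(x + 4)^3, so the eigenvalues are known. The minimal polynomial is
  m_A(x) = Π_λ (x − λ)^{k_λ}
where k_λ is the size of the *largest* Jordan block for λ (equivalently, the smallest k with (A − λI)^k v = 0 for every generalised eigenvector v of λ).

  λ = -4: largest Jordan block has size 2, contributing (x + 4)^2
  λ = 0: largest Jordan block has size 1, contributing (x − 0)

So m_A(x) = x*(x + 4)^2 = x^3 + 8*x^2 + 16*x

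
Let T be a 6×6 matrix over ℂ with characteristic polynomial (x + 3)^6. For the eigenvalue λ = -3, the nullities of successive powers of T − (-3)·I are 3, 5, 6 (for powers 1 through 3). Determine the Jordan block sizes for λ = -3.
Block sizes for λ = -3: [3, 2, 1]

From the dimensions of kernels of powers, the number of Jordan blocks of size at least j is d_j − d_{j−1} where d_j = dim ker(N^j) (with d_0 = 0). Computing the differences gives [3, 2, 1].
The number of blocks of size exactly k is (#blocks of size ≥ k) − (#blocks of size ≥ k + 1), so the partition is: 1 block(s) of size 1, 1 block(s) of size 2, 1 block(s) of size 3.
In nonincreasing order the block sizes are [3, 2, 1].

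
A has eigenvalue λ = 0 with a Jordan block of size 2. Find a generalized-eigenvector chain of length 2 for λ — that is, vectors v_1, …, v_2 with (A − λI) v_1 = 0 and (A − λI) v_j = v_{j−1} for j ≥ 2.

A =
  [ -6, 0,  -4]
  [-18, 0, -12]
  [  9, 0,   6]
A Jordan chain for λ = 0 of length 2:
v_1 = (-6, -18, 9)ᵀ
v_2 = (1, 0, 0)ᵀ

Let N = A − (0)·I. We want v_2 with N^2 v_2 = 0 but N^1 v_2 ≠ 0; then v_{j-1} := N · v_j for j = 2, …, 2.

Pick v_2 = (1, 0, 0)ᵀ.
Then v_1 = N · v_2 = (-6, -18, 9)ᵀ.

Sanity check: (A − (0)·I) v_1 = (0, 0, 0)ᵀ = 0. ✓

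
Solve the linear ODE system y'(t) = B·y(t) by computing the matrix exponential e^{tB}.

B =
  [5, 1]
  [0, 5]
e^{tB} =
  [exp(5*t), t*exp(5*t)]
  [0, exp(5*t)]

Strategy: write B = P · J · P⁻¹ where J is a Jordan canonical form, so e^{tB} = P · e^{tJ} · P⁻¹, and e^{tJ} can be computed block-by-block.

B has Jordan form
J =
  [5, 1]
  [0, 5]
(up to reordering of blocks).

Per-block formulas:
  For a 2×2 Jordan block J_2(5): exp(t · J_2(5)) = e^(5t)·(I + t·N), where N is the 2×2 nilpotent shift.

After assembling e^{tJ} and conjugating by P, we get:

e^{tB} =
  [exp(5*t), t*exp(5*t)]
  [0, exp(5*t)]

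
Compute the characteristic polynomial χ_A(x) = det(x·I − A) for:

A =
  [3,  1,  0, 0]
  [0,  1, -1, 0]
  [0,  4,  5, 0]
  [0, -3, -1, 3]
x^4 - 12*x^3 + 54*x^2 - 108*x + 81

Expanding det(x·I − A) (e.g. by cofactor expansion or by noting that A is similar to its Jordan form J, which has the same characteristic polynomial as A) gives
  χ_A(x) = x^4 - 12*x^3 + 54*x^2 - 108*x + 81
which factors as (x - 3)^4. The eigenvalues (with algebraic multiplicities) are λ = 3 with multiplicity 4.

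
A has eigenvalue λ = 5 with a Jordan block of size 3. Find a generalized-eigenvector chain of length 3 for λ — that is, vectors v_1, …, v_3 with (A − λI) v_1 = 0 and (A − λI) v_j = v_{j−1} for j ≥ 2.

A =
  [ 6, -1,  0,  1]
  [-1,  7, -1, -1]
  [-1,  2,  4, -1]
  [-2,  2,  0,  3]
A Jordan chain for λ = 5 of length 3:
v_1 = (-1, 1, 1, 2)ᵀ
v_2 = (-1, 2, 2, 2)ᵀ
v_3 = (0, 1, 0, 0)ᵀ

Let N = A − (5)·I. We want v_3 with N^3 v_3 = 0 but N^2 v_3 ≠ 0; then v_{j-1} := N · v_j for j = 3, …, 2.

Pick v_3 = (0, 1, 0, 0)ᵀ.
Then v_2 = N · v_3 = (-1, 2, 2, 2)ᵀ.
Then v_1 = N · v_2 = (-1, 1, 1, 2)ᵀ.

Sanity check: (A − (5)·I) v_1 = (0, 0, 0, 0)ᵀ = 0. ✓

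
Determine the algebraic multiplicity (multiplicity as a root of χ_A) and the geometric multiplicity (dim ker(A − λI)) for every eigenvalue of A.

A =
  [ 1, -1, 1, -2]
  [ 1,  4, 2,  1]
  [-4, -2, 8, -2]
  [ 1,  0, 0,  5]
λ = 4: alg = 3, geom = 1; λ = 6: alg = 1, geom = 1

Step 1 — factor the characteristic polynomial to read off the algebraic multiplicities:
  χ_A(x) = (x - 6)*(x - 4)^3

Step 2 — compute geometric multiplicities via the rank-nullity identity g(λ) = n − rank(A − λI):
  rank(A − (4)·I) = 3, so dim ker(A − (4)·I) = n − 3 = 1
  rank(A − (6)·I) = 3, so dim ker(A − (6)·I) = n − 3 = 1

Summary:
  λ = 4: algebraic multiplicity = 3, geometric multiplicity = 1
  λ = 6: algebraic multiplicity = 1, geometric multiplicity = 1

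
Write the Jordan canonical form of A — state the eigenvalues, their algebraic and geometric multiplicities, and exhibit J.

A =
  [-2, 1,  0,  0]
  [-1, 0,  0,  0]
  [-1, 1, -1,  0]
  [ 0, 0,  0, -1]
J_2(-1) ⊕ J_1(-1) ⊕ J_1(-1)

The characteristic polynomial is
  det(x·I − A) = x^4 + 4*x^3 + 6*x^2 + 4*x + 1 = (x + 1)^4

Eigenvalues and multiplicities (the geometric multiplicity of λ is n − rank(A − λI), which equals the number of Jordan blocks for λ):
  λ = -1: algebraic multiplicity = 4, geometric multiplicity = 3

Determining the block sizes for each eigenvalue:
  λ = -1: 3 blocks summing to 4 forces exactly one block of size 2 and the rest size 1 → block sizes [2, 1, 1]

Assembling the blocks gives a Jordan form
J =
  [-1,  1,  0,  0]
  [ 0, -1,  0,  0]
  [ 0,  0, -1,  0]
  [ 0,  0,  0, -1]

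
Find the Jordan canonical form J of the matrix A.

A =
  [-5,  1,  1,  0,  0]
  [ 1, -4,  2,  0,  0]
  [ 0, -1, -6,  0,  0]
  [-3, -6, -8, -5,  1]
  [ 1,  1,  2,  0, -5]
J_3(-5) ⊕ J_2(-5)

The characteristic polynomial is
  det(x·I − A) = x^5 + 25*x^4 + 250*x^3 + 1250*x^2 + 3125*x + 3125 = (x + 5)^5

Eigenvalues and multiplicities (the geometric multiplicity of λ is n − rank(A − λI), which equals the number of Jordan blocks for λ):
  λ = -5: algebraic multiplicity = 5, geometric multiplicity = 2

Determining the block sizes for each eigenvalue:
  λ = -5: with am = 5 and gm = 2, the partition is not yet determined (e.g. several partitions of 5 into 2 parts exist). Let N = A − (-5)·I. Computing rank(N^1) = 3, rank(N^2) = 1, rank(N^3) = 0; the number of blocks of size ≥ j is rank(N^{j−1}) − rank(N^j), giving [2, 2, 1]. So we have 1 block(s) of size 3, 1 block(s) of size 2 → block sizes [3, 2]

Assembling the blocks gives a Jordan form
J =
  [-5,  1,  0,  0,  0]
  [ 0, -5,  1,  0,  0]
  [ 0,  0, -5,  0,  0]
  [ 0,  0,  0, -5,  1]
  [ 0,  0,  0,  0, -5]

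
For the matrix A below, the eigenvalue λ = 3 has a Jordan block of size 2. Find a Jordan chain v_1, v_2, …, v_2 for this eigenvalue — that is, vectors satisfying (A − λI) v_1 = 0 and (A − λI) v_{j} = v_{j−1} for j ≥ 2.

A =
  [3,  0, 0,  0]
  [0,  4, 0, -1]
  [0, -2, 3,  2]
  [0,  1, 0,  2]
A Jordan chain for λ = 3 of length 2:
v_1 = (0, 1, -2, 1)ᵀ
v_2 = (0, 1, 0, 0)ᵀ

Let N = A − (3)·I. We want v_2 with N^2 v_2 = 0 but N^1 v_2 ≠ 0; then v_{j-1} := N · v_j for j = 2, …, 2.

Pick v_2 = (0, 1, 0, 0)ᵀ.
Then v_1 = N · v_2 = (0, 1, -2, 1)ᵀ.

Sanity check: (A − (3)·I) v_1 = (0, 0, 0, 0)ᵀ = 0. ✓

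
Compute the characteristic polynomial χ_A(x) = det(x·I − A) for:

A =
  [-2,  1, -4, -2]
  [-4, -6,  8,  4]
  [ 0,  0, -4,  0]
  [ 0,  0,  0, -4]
x^4 + 16*x^3 + 96*x^2 + 256*x + 256

Expanding det(x·I − A) (e.g. by cofactor expansion or by noting that A is similar to its Jordan form J, which has the same characteristic polynomial as A) gives
  χ_A(x) = x^4 + 16*x^3 + 96*x^2 + 256*x + 256
which factors as (x + 4)^4. The eigenvalues (with algebraic multiplicities) are λ = -4 with multiplicity 4.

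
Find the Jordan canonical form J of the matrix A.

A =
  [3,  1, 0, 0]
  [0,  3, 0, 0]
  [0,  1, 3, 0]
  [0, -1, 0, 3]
J_2(3) ⊕ J_1(3) ⊕ J_1(3)

The characteristic polynomial is
  det(x·I − A) = x^4 - 12*x^3 + 54*x^2 - 108*x + 81 = (x - 3)^4

Eigenvalues and multiplicities (the geometric multiplicity of λ is n − rank(A − λI), which equals the number of Jordan blocks for λ):
  λ = 3: algebraic multiplicity = 4, geometric multiplicity = 3

Determining the block sizes for each eigenvalue:
  λ = 3: 3 blocks summing to 4 forces exactly one block of size 2 and the rest size 1 → block sizes [2, 1, 1]

Assembling the blocks gives a Jordan form
J =
  [3, 1, 0, 0]
  [0, 3, 0, 0]
  [0, 0, 3, 0]
  [0, 0, 0, 3]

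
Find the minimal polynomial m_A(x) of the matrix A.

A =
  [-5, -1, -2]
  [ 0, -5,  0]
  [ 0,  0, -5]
x^2 + 10*x + 25

The characteristic polynomial is χ_A(x) = (x + 5)^3, so the eigenvalues are known. The minimal polynomial is
  m_A(x) = Π_λ (x − λ)^{k_λ}
where k_λ is the size of the *largest* Jordan block for λ (equivalently, the smallest k with (A − λI)^k v = 0 for every generalised eigenvector v of λ).

  λ = -5: largest Jordan block has size 2, contributing (x + 5)^2

So m_A(x) = (x + 5)^2 = x^2 + 10*x + 25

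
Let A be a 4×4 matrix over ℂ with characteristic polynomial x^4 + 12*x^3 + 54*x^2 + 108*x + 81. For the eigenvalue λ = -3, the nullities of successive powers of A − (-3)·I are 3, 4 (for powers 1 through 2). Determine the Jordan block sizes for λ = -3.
Block sizes for λ = -3: [2, 1, 1]

From the dimensions of kernels of powers, the number of Jordan blocks of size at least j is d_j − d_{j−1} where d_j = dim ker(N^j) (with d_0 = 0). Computing the differences gives [3, 1].
The number of blocks of size exactly k is (#blocks of size ≥ k) − (#blocks of size ≥ k + 1), so the partition is: 2 block(s) of size 1, 1 block(s) of size 2.
In nonincreasing order the block sizes are [2, 1, 1].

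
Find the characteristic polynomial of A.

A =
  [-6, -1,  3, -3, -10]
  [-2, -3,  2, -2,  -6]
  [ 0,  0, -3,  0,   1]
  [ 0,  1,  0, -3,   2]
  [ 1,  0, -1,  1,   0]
x^5 + 15*x^4 + 90*x^3 + 270*x^2 + 405*x + 243

Expanding det(x·I − A) (e.g. by cofactor expansion or by noting that A is similar to its Jordan form J, which has the same characteristic polynomial as A) gives
  χ_A(x) = x^5 + 15*x^4 + 90*x^3 + 270*x^2 + 405*x + 243
which factors as (x + 3)^5. The eigenvalues (with algebraic multiplicities) are λ = -3 with multiplicity 5.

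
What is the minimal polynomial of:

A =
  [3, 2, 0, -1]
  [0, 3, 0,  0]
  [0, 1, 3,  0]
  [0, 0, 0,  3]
x^2 - 6*x + 9

The characteristic polynomial is χ_A(x) = (x - 3)^4, so the eigenvalues are known. The minimal polynomial is
  m_A(x) = Π_λ (x − λ)^{k_λ}
where k_λ is the size of the *largest* Jordan block for λ (equivalently, the smallest k with (A − λI)^k v = 0 for every generalised eigenvector v of λ).

  λ = 3: largest Jordan block has size 2, contributing (x − 3)^2

So m_A(x) = (x - 3)^2 = x^2 - 6*x + 9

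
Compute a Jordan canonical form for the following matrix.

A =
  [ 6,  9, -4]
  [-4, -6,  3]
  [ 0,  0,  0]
J_3(0)

The characteristic polynomial is
  det(x·I − A) = x^3

Eigenvalues and multiplicities (the geometric multiplicity of λ is n − rank(A − λI), which equals the number of Jordan blocks for λ):
  λ = 0: algebraic multiplicity = 3, geometric multiplicity = 1

Determining the block sizes for each eigenvalue:
  λ = 0: one block (gm = 1), so the single block has size am = 3 → block sizes [3]

Assembling the blocks gives a Jordan form
J =
  [0, 1, 0]
  [0, 0, 1]
  [0, 0, 0]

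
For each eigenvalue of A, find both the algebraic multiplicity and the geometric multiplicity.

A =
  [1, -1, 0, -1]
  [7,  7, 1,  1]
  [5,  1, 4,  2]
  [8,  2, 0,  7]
λ = 4: alg = 1, geom = 1; λ = 5: alg = 3, geom = 2

Step 1 — factor the characteristic polynomial to read off the algebraic multiplicities:
  χ_A(x) = (x - 5)^3*(x - 4)

Step 2 — compute geometric multiplicities via the rank-nullity identity g(λ) = n − rank(A − λI):
  rank(A − (4)·I) = 3, so dim ker(A − (4)·I) = n − 3 = 1
  rank(A − (5)·I) = 2, so dim ker(A − (5)·I) = n − 2 = 2

Summary:
  λ = 4: algebraic multiplicity = 1, geometric multiplicity = 1
  λ = 5: algebraic multiplicity = 3, geometric multiplicity = 2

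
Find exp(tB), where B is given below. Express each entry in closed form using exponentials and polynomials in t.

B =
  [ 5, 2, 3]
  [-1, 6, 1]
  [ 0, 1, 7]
e^{tB} =
  [-t^2*exp(6*t)/2 - t*exp(6*t) + exp(6*t), t^2*exp(6*t)/2 + 2*t*exp(6*t), t^2*exp(6*t) + 3*t*exp(6*t)]
  [t^2*exp(6*t)/2 - t*exp(6*t), -t^2*exp(6*t)/2 + exp(6*t), -t^2*exp(6*t) + t*exp(6*t)]
  [-t^2*exp(6*t)/2, t^2*exp(6*t)/2 + t*exp(6*t), t^2*exp(6*t) + t*exp(6*t) + exp(6*t)]

Strategy: write B = P · J · P⁻¹ where J is a Jordan canonical form, so e^{tB} = P · e^{tJ} · P⁻¹, and e^{tJ} can be computed block-by-block.

B has Jordan form
J =
  [6, 1, 0]
  [0, 6, 1]
  [0, 0, 6]
(up to reordering of blocks).

Per-block formulas:
  For a 3×3 Jordan block J_3(6): exp(t · J_3(6)) = e^(6t)·(I + t·N + (t^2/2)·N^2), where N is the 3×3 nilpotent shift.

After assembling e^{tJ} and conjugating by P, we get:

e^{tB} =
  [-t^2*exp(6*t)/2 - t*exp(6*t) + exp(6*t), t^2*exp(6*t)/2 + 2*t*exp(6*t), t^2*exp(6*t) + 3*t*exp(6*t)]
  [t^2*exp(6*t)/2 - t*exp(6*t), -t^2*exp(6*t)/2 + exp(6*t), -t^2*exp(6*t) + t*exp(6*t)]
  [-t^2*exp(6*t)/2, t^2*exp(6*t)/2 + t*exp(6*t), t^2*exp(6*t) + t*exp(6*t) + exp(6*t)]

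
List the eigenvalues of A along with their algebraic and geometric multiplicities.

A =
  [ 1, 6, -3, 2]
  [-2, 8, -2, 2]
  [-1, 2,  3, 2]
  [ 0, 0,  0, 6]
λ = 4: alg = 3, geom = 2; λ = 6: alg = 1, geom = 1

Step 1 — factor the characteristic polynomial to read off the algebraic multiplicities:
  χ_A(x) = (x - 6)*(x - 4)^3

Step 2 — compute geometric multiplicities via the rank-nullity identity g(λ) = n − rank(A − λI):
  rank(A − (4)·I) = 2, so dim ker(A − (4)·I) = n − 2 = 2
  rank(A − (6)·I) = 3, so dim ker(A − (6)·I) = n − 3 = 1

Summary:
  λ = 4: algebraic multiplicity = 3, geometric multiplicity = 2
  λ = 6: algebraic multiplicity = 1, geometric multiplicity = 1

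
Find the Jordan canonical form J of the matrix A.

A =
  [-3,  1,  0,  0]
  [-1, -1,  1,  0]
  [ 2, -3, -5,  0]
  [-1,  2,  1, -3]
J_3(-3) ⊕ J_1(-3)

The characteristic polynomial is
  det(x·I − A) = x^4 + 12*x^3 + 54*x^2 + 108*x + 81 = (x + 3)^4

Eigenvalues and multiplicities (the geometric multiplicity of λ is n − rank(A − λI), which equals the number of Jordan blocks for λ):
  λ = -3: algebraic multiplicity = 4, geometric multiplicity = 2

Determining the block sizes for each eigenvalue:
  λ = -3: with am = 4 and gm = 2, the partition is not yet determined (e.g. several partitions of 4 into 2 parts exist). Let N = A − (-3)·I. Computing rank(N^1) = 2, rank(N^2) = 1, rank(N^3) = 0; the number of blocks of size ≥ j is rank(N^{j−1}) − rank(N^j), giving [2, 1, 1]. So we have 1 block(s) of size 3, 1 block(s) of size 1 → block sizes [3, 1]

Assembling the blocks gives a Jordan form
J =
  [-3,  1,  0,  0]
  [ 0, -3,  1,  0]
  [ 0,  0, -3,  0]
  [ 0,  0,  0, -3]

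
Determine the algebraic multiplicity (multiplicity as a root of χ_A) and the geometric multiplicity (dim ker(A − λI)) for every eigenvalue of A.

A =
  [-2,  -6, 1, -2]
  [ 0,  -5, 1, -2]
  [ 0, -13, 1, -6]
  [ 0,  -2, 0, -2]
λ = -2: alg = 4, geom = 2

Step 1 — factor the characteristic polynomial to read off the algebraic multiplicities:
  χ_A(x) = (x + 2)^4

Step 2 — compute geometric multiplicities via the rank-nullity identity g(λ) = n − rank(A − λI):
  rank(A − (-2)·I) = 2, so dim ker(A − (-2)·I) = n − 2 = 2

Summary:
  λ = -2: algebraic multiplicity = 4, geometric multiplicity = 2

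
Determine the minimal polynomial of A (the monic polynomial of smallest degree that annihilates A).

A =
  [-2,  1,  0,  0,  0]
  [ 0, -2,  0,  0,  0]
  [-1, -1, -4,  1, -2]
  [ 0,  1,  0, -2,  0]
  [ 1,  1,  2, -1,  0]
x^2 + 4*x + 4

The characteristic polynomial is χ_A(x) = (x + 2)^5, so the eigenvalues are known. The minimal polynomial is
  m_A(x) = Π_λ (x − λ)^{k_λ}
where k_λ is the size of the *largest* Jordan block for λ (equivalently, the smallest k with (A − λI)^k v = 0 for every generalised eigenvector v of λ).

  λ = -2: largest Jordan block has size 2, contributing (x + 2)^2

So m_A(x) = (x + 2)^2 = x^2 + 4*x + 4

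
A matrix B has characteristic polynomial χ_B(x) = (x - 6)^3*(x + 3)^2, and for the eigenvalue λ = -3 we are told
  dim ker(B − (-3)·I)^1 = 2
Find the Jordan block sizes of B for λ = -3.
Block sizes for λ = -3: [1, 1]

From the dimensions of kernels of powers, the number of Jordan blocks of size at least j is d_j − d_{j−1} where d_j = dim ker(N^j) (with d_0 = 0). Computing the differences gives [2].
The number of blocks of size exactly k is (#blocks of size ≥ k) − (#blocks of size ≥ k + 1), so the partition is: 2 block(s) of size 1.
In nonincreasing order the block sizes are [1, 1].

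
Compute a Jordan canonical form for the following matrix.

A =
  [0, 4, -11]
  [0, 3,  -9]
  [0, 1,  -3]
J_3(0)

The characteristic polynomial is
  det(x·I − A) = x^3

Eigenvalues and multiplicities (the geometric multiplicity of λ is n − rank(A − λI), which equals the number of Jordan blocks for λ):
  λ = 0: algebraic multiplicity = 3, geometric multiplicity = 1

Determining the block sizes for each eigenvalue:
  λ = 0: one block (gm = 1), so the single block has size am = 3 → block sizes [3]

Assembling the blocks gives a Jordan form
J =
  [0, 1, 0]
  [0, 0, 1]
  [0, 0, 0]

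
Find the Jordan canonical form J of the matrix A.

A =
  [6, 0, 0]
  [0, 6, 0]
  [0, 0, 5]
J_1(5) ⊕ J_1(6) ⊕ J_1(6)

The characteristic polynomial is
  det(x·I − A) = x^3 - 17*x^2 + 96*x - 180 = (x - 6)^2*(x - 5)

Eigenvalues and multiplicities (the geometric multiplicity of λ is n − rank(A − λI), which equals the number of Jordan blocks for λ):
  λ = 5: algebraic multiplicity = 1, geometric multiplicity = 1
  λ = 6: algebraic multiplicity = 2, geometric multiplicity = 2

Determining the block sizes for each eigenvalue:
  λ = 5: one block (gm = 1), so the single block has size am = 1 → block sizes [1]
  λ = 6: gm = am = 2, so every block has size 1 → block sizes [1, 1]

Assembling the blocks gives a Jordan form
J =
  [5, 0, 0]
  [0, 6, 0]
  [0, 0, 6]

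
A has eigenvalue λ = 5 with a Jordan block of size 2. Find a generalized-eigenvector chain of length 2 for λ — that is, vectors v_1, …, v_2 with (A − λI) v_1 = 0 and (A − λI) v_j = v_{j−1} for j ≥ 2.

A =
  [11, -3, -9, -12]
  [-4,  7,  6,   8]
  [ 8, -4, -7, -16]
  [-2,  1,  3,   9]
A Jordan chain for λ = 5 of length 2:
v_1 = (6, -4, 8, -2)ᵀ
v_2 = (1, 0, 0, 0)ᵀ

Let N = A − (5)·I. We want v_2 with N^2 v_2 = 0 but N^1 v_2 ≠ 0; then v_{j-1} := N · v_j for j = 2, …, 2.

Pick v_2 = (1, 0, 0, 0)ᵀ.
Then v_1 = N · v_2 = (6, -4, 8, -2)ᵀ.

Sanity check: (A − (5)·I) v_1 = (0, 0, 0, 0)ᵀ = 0. ✓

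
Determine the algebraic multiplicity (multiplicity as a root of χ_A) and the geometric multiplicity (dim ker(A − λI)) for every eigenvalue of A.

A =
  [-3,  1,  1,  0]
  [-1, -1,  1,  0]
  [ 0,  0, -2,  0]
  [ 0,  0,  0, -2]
λ = -2: alg = 4, geom = 3

Step 1 — factor the characteristic polynomial to read off the algebraic multiplicities:
  χ_A(x) = (x + 2)^4

Step 2 — compute geometric multiplicities via the rank-nullity identity g(λ) = n − rank(A − λI):
  rank(A − (-2)·I) = 1, so dim ker(A − (-2)·I) = n − 1 = 3

Summary:
  λ = -2: algebraic multiplicity = 4, geometric multiplicity = 3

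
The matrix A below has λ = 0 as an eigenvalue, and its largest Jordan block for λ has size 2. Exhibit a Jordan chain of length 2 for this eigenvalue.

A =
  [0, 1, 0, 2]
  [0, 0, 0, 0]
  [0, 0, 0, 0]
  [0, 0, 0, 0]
A Jordan chain for λ = 0 of length 2:
v_1 = (1, 0, 0, 0)ᵀ
v_2 = (0, 1, 0, 0)ᵀ

Let N = A − (0)·I. We want v_2 with N^2 v_2 = 0 but N^1 v_2 ≠ 0; then v_{j-1} := N · v_j for j = 2, …, 2.

Pick v_2 = (0, 1, 0, 0)ᵀ.
Then v_1 = N · v_2 = (1, 0, 0, 0)ᵀ.

Sanity check: (A − (0)·I) v_1 = (0, 0, 0, 0)ᵀ = 0. ✓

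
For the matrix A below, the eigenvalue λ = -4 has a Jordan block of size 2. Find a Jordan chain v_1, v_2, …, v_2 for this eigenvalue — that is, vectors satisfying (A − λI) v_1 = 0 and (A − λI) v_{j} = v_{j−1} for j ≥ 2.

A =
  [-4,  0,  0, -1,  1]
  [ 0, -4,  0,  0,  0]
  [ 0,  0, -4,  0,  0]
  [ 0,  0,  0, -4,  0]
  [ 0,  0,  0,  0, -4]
A Jordan chain for λ = -4 of length 2:
v_1 = (-1, 0, 0, 0, 0)ᵀ
v_2 = (0, 0, 0, 1, 0)ᵀ

Let N = A − (-4)·I. We want v_2 with N^2 v_2 = 0 but N^1 v_2 ≠ 0; then v_{j-1} := N · v_j for j = 2, …, 2.

Pick v_2 = (0, 0, 0, 1, 0)ᵀ.
Then v_1 = N · v_2 = (-1, 0, 0, 0, 0)ᵀ.

Sanity check: (A − (-4)·I) v_1 = (0, 0, 0, 0, 0)ᵀ = 0. ✓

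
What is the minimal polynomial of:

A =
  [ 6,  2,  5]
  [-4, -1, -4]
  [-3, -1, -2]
x^3 - 3*x^2 + 3*x - 1

The characteristic polynomial is χ_A(x) = (x - 1)^3, so the eigenvalues are known. The minimal polynomial is
  m_A(x) = Π_λ (x − λ)^{k_λ}
where k_λ is the size of the *largest* Jordan block for λ (equivalently, the smallest k with (A − λI)^k v = 0 for every generalised eigenvector v of λ).

  λ = 1: largest Jordan block has size 3, contributing (x − 1)^3

So m_A(x) = (x - 1)^3 = x^3 - 3*x^2 + 3*x - 1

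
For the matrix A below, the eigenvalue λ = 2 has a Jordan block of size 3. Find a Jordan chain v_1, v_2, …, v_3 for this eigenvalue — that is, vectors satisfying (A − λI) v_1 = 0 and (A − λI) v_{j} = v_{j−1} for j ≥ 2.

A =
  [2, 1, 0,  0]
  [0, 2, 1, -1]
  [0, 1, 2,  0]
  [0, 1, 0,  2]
A Jordan chain for λ = 2 of length 3:
v_1 = (1, 0, 1, 1)ᵀ
v_2 = (0, 1, 0, 0)ᵀ
v_3 = (0, 0, 1, 0)ᵀ

Let N = A − (2)·I. We want v_3 with N^3 v_3 = 0 but N^2 v_3 ≠ 0; then v_{j-1} := N · v_j for j = 3, …, 2.

Pick v_3 = (0, 0, 1, 0)ᵀ.
Then v_2 = N · v_3 = (0, 1, 0, 0)ᵀ.
Then v_1 = N · v_2 = (1, 0, 1, 1)ᵀ.

Sanity check: (A − (2)·I) v_1 = (0, 0, 0, 0)ᵀ = 0. ✓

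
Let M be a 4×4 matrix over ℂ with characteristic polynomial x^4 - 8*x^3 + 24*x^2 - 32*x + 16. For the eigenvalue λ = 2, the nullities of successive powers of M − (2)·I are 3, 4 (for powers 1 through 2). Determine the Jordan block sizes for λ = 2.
Block sizes for λ = 2: [2, 1, 1]

From the dimensions of kernels of powers, the number of Jordan blocks of size at least j is d_j − d_{j−1} where d_j = dim ker(N^j) (with d_0 = 0). Computing the differences gives [3, 1].
The number of blocks of size exactly k is (#blocks of size ≥ k) − (#blocks of size ≥ k + 1), so the partition is: 2 block(s) of size 1, 1 block(s) of size 2.
In nonincreasing order the block sizes are [2, 1, 1].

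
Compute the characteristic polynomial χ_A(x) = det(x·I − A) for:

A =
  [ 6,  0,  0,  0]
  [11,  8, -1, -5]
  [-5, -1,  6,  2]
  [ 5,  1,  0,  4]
x^4 - 24*x^3 + 216*x^2 - 864*x + 1296

Expanding det(x·I − A) (e.g. by cofactor expansion or by noting that A is similar to its Jordan form J, which has the same characteristic polynomial as A) gives
  χ_A(x) = x^4 - 24*x^3 + 216*x^2 - 864*x + 1296
which factors as (x - 6)^4. The eigenvalues (with algebraic multiplicities) are λ = 6 with multiplicity 4.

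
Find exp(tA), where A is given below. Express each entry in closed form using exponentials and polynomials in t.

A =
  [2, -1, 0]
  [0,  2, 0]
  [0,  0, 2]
e^{tA} =
  [exp(2*t), -t*exp(2*t), 0]
  [0, exp(2*t), 0]
  [0, 0, exp(2*t)]

Strategy: write A = P · J · P⁻¹ where J is a Jordan canonical form, so e^{tA} = P · e^{tJ} · P⁻¹, and e^{tJ} can be computed block-by-block.

A has Jordan form
J =
  [2, 1, 0]
  [0, 2, 0]
  [0, 0, 2]
(up to reordering of blocks).

Per-block formulas:
  For a 1×1 block at λ = 2: exp(t · [2]) = [e^(2t)].
  For a 2×2 Jordan block J_2(2): exp(t · J_2(2)) = e^(2t)·(I + t·N), where N is the 2×2 nilpotent shift.

After assembling e^{tJ} and conjugating by P, we get:

e^{tA} =
  [exp(2*t), -t*exp(2*t), 0]
  [0, exp(2*t), 0]
  [0, 0, exp(2*t)]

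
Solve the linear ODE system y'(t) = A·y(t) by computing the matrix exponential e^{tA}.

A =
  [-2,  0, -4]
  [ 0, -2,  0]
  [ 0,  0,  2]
e^{tA} =
  [exp(-2*t), 0, -exp(2*t) + exp(-2*t)]
  [0, exp(-2*t), 0]
  [0, 0, exp(2*t)]

Strategy: write A = P · J · P⁻¹ where J is a Jordan canonical form, so e^{tA} = P · e^{tJ} · P⁻¹, and e^{tJ} can be computed block-by-block.

A has Jordan form
J =
  [-2,  0, 0]
  [ 0, -2, 0]
  [ 0,  0, 2]
(up to reordering of blocks).

Per-block formulas:
  For a 1×1 block at λ = -2: exp(t · [-2]) = [e^(-2t)].
  For a 1×1 block at λ = 2: exp(t · [2]) = [e^(2t)].

After assembling e^{tJ} and conjugating by P, we get:

e^{tA} =
  [exp(-2*t), 0, -exp(2*t) + exp(-2*t)]
  [0, exp(-2*t), 0]
  [0, 0, exp(2*t)]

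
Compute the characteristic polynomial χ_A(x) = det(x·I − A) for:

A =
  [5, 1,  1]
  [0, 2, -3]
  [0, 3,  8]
x^3 - 15*x^2 + 75*x - 125

Expanding det(x·I − A) (e.g. by cofactor expansion or by noting that A is similar to its Jordan form J, which has the same characteristic polynomial as A) gives
  χ_A(x) = x^3 - 15*x^2 + 75*x - 125
which factors as (x - 5)^3. The eigenvalues (with algebraic multiplicities) are λ = 5 with multiplicity 3.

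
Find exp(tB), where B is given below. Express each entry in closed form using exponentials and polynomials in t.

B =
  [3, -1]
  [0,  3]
e^{tB} =
  [exp(3*t), -t*exp(3*t)]
  [0, exp(3*t)]

Strategy: write B = P · J · P⁻¹ where J is a Jordan canonical form, so e^{tB} = P · e^{tJ} · P⁻¹, and e^{tJ} can be computed block-by-block.

B has Jordan form
J =
  [3, 1]
  [0, 3]
(up to reordering of blocks).

Per-block formulas:
  For a 2×2 Jordan block J_2(3): exp(t · J_2(3)) = e^(3t)·(I + t·N), where N is the 2×2 nilpotent shift.

After assembling e^{tJ} and conjugating by P, we get:

e^{tB} =
  [exp(3*t), -t*exp(3*t)]
  [0, exp(3*t)]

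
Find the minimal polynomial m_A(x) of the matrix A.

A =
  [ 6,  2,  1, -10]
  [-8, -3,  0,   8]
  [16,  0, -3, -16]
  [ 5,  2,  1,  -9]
x^3 + 6*x^2 + 5*x - 12

The characteristic polynomial is χ_A(x) = (x - 1)*(x + 3)^2*(x + 4), so the eigenvalues are known. The minimal polynomial is
  m_A(x) = Π_λ (x − λ)^{k_λ}
where k_λ is the size of the *largest* Jordan block for λ (equivalently, the smallest k with (A − λI)^k v = 0 for every generalised eigenvector v of λ).

  λ = -4: largest Jordan block has size 1, contributing (x + 4)
  λ = -3: largest Jordan block has size 1, contributing (x + 3)
  λ = 1: largest Jordan block has size 1, contributing (x − 1)

So m_A(x) = (x - 1)*(x + 3)*(x + 4) = x^3 + 6*x^2 + 5*x - 12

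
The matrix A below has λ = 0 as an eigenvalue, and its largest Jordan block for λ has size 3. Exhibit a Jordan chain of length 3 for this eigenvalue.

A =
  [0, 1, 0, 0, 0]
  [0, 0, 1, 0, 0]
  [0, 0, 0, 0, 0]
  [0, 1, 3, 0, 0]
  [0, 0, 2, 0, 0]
A Jordan chain for λ = 0 of length 3:
v_1 = (1, 0, 0, 1, 0)ᵀ
v_2 = (0, 1, 0, 3, 2)ᵀ
v_3 = (0, 0, 1, 0, 0)ᵀ

Let N = A − (0)·I. We want v_3 with N^3 v_3 = 0 but N^2 v_3 ≠ 0; then v_{j-1} := N · v_j for j = 3, …, 2.

Pick v_3 = (0, 0, 1, 0, 0)ᵀ.
Then v_2 = N · v_3 = (0, 1, 0, 3, 2)ᵀ.
Then v_1 = N · v_2 = (1, 0, 0, 1, 0)ᵀ.

Sanity check: (A − (0)·I) v_1 = (0, 0, 0, 0, 0)ᵀ = 0. ✓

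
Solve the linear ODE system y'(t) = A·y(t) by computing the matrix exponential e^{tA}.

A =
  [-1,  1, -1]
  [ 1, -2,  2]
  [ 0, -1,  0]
e^{tA} =
  [t^2*exp(-t)/2 + exp(-t), t*exp(-t), t^2*exp(-t)/2 - t*exp(-t)]
  [-t^2*exp(-t)/2 + t*exp(-t), -t*exp(-t) + exp(-t), -t^2*exp(-t)/2 + 2*t*exp(-t)]
  [-t^2*exp(-t)/2, -t*exp(-t), -t^2*exp(-t)/2 + t*exp(-t) + exp(-t)]

Strategy: write A = P · J · P⁻¹ where J is a Jordan canonical form, so e^{tA} = P · e^{tJ} · P⁻¹, and e^{tJ} can be computed block-by-block.

A has Jordan form
J =
  [-1,  1,  0]
  [ 0, -1,  1]
  [ 0,  0, -1]
(up to reordering of blocks).

Per-block formulas:
  For a 3×3 Jordan block J_3(-1): exp(t · J_3(-1)) = e^(-1t)·(I + t·N + (t^2/2)·N^2), where N is the 3×3 nilpotent shift.

After assembling e^{tJ} and conjugating by P, we get:

e^{tA} =
  [t^2*exp(-t)/2 + exp(-t), t*exp(-t), t^2*exp(-t)/2 - t*exp(-t)]
  [-t^2*exp(-t)/2 + t*exp(-t), -t*exp(-t) + exp(-t), -t^2*exp(-t)/2 + 2*t*exp(-t)]
  [-t^2*exp(-t)/2, -t*exp(-t), -t^2*exp(-t)/2 + t*exp(-t) + exp(-t)]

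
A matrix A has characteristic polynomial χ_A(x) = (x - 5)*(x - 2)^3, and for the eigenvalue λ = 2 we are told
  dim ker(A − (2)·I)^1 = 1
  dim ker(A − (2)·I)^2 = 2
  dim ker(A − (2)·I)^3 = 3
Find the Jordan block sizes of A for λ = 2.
Block sizes for λ = 2: [3]

From the dimensions of kernels of powers, the number of Jordan blocks of size at least j is d_j − d_{j−1} where d_j = dim ker(N^j) (with d_0 = 0). Computing the differences gives [1, 1, 1].
The number of blocks of size exactly k is (#blocks of size ≥ k) − (#blocks of size ≥ k + 1), so the partition is: 1 block(s) of size 3.
In nonincreasing order the block sizes are [3].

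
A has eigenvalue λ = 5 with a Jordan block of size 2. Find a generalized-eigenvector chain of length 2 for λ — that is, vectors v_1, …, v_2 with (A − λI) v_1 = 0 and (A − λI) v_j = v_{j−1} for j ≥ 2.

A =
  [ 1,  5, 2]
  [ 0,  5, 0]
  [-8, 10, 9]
A Jordan chain for λ = 5 of length 2:
v_1 = (-4, 0, -8)ᵀ
v_2 = (1, 0, 0)ᵀ

Let N = A − (5)·I. We want v_2 with N^2 v_2 = 0 but N^1 v_2 ≠ 0; then v_{j-1} := N · v_j for j = 2, …, 2.

Pick v_2 = (1, 0, 0)ᵀ.
Then v_1 = N · v_2 = (-4, 0, -8)ᵀ.

Sanity check: (A − (5)·I) v_1 = (0, 0, 0)ᵀ = 0. ✓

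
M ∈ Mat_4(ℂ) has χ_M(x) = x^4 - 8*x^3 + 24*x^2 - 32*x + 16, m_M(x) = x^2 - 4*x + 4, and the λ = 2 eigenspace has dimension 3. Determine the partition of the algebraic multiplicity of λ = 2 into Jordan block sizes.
Block sizes for λ = 2: [2, 1, 1]

Step 1 — from the characteristic polynomial, algebraic multiplicity of λ = 2 is 4. From dim ker(M − (2)·I) = 3, there are exactly 3 Jordan blocks for λ = 2.
Step 2 — from the minimal polynomial, the factor (x − 2)^2 tells us the largest block for λ = 2 has size 2.
Step 3 — with total size 4, 3 blocks, and largest block 2, the block sizes (in nonincreasing order) are [2, 1, 1].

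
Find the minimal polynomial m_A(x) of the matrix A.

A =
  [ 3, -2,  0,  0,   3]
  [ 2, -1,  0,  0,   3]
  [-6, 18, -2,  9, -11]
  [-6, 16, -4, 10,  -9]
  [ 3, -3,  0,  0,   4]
x^5 - 14*x^4 + 73*x^3 - 172*x^2 + 176*x - 64

The characteristic polynomial is χ_A(x) = (x - 4)^3*(x - 1)^2, so the eigenvalues are known. The minimal polynomial is
  m_A(x) = Π_λ (x − λ)^{k_λ}
where k_λ is the size of the *largest* Jordan block for λ (equivalently, the smallest k with (A − λI)^k v = 0 for every generalised eigenvector v of λ).

  λ = 1: largest Jordan block has size 2, contributing (x − 1)^2
  λ = 4: largest Jordan block has size 3, contributing (x − 4)^3

So m_A(x) = (x - 4)^3*(x - 1)^2 = x^5 - 14*x^4 + 73*x^3 - 172*x^2 + 176*x - 64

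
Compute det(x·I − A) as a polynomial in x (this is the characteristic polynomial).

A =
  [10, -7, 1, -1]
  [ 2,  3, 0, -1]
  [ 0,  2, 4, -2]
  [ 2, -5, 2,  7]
x^4 - 24*x^3 + 216*x^2 - 864*x + 1296

Expanding det(x·I − A) (e.g. by cofactor expansion or by noting that A is similar to its Jordan form J, which has the same characteristic polynomial as A) gives
  χ_A(x) = x^4 - 24*x^3 + 216*x^2 - 864*x + 1296
which factors as (x - 6)^4. The eigenvalues (with algebraic multiplicities) are λ = 6 with multiplicity 4.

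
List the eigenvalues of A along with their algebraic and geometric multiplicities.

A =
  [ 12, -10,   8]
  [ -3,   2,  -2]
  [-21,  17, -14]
λ = 0: alg = 3, geom = 1

Step 1 — factor the characteristic polynomial to read off the algebraic multiplicities:
  χ_A(x) = x^3

Step 2 — compute geometric multiplicities via the rank-nullity identity g(λ) = n − rank(A − λI):
  rank(A − (0)·I) = 2, so dim ker(A − (0)·I) = n − 2 = 1

Summary:
  λ = 0: algebraic multiplicity = 3, geometric multiplicity = 1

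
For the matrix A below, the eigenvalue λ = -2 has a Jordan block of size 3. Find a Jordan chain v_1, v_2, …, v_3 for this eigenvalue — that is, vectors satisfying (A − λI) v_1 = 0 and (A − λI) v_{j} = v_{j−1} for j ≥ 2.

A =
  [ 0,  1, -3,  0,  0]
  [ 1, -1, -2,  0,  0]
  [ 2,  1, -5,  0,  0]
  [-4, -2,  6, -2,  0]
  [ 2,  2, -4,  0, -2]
A Jordan chain for λ = -2 of length 3:
v_1 = (-1, -1, -1, 2, -2)ᵀ
v_2 = (2, 1, 2, -4, 2)ᵀ
v_3 = (1, 0, 0, 0, 0)ᵀ

Let N = A − (-2)·I. We want v_3 with N^3 v_3 = 0 but N^2 v_3 ≠ 0; then v_{j-1} := N · v_j for j = 3, …, 2.

Pick v_3 = (1, 0, 0, 0, 0)ᵀ.
Then v_2 = N · v_3 = (2, 1, 2, -4, 2)ᵀ.
Then v_1 = N · v_2 = (-1, -1, -1, 2, -2)ᵀ.

Sanity check: (A − (-2)·I) v_1 = (0, 0, 0, 0, 0)ᵀ = 0. ✓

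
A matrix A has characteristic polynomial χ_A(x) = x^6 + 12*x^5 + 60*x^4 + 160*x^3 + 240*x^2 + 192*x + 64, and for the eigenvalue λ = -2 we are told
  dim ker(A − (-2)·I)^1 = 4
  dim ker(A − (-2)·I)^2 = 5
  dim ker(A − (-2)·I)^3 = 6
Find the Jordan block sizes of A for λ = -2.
Block sizes for λ = -2: [3, 1, 1, 1]

From the dimensions of kernels of powers, the number of Jordan blocks of size at least j is d_j − d_{j−1} where d_j = dim ker(N^j) (with d_0 = 0). Computing the differences gives [4, 1, 1].
The number of blocks of size exactly k is (#blocks of size ≥ k) − (#blocks of size ≥ k + 1), so the partition is: 3 block(s) of size 1, 1 block(s) of size 3.
In nonincreasing order the block sizes are [3, 1, 1, 1].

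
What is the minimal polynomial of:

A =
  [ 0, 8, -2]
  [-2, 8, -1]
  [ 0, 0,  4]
x^2 - 8*x + 16

The characteristic polynomial is χ_A(x) = (x - 4)^3, so the eigenvalues are known. The minimal polynomial is
  m_A(x) = Π_λ (x − λ)^{k_λ}
where k_λ is the size of the *largest* Jordan block for λ (equivalently, the smallest k with (A − λI)^k v = 0 for every generalised eigenvector v of λ).

  λ = 4: largest Jordan block has size 2, contributing (x − 4)^2

So m_A(x) = (x - 4)^2 = x^2 - 8*x + 16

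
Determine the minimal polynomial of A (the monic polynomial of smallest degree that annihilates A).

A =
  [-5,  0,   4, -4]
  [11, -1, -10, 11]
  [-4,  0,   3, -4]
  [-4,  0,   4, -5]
x^3 + 7*x^2 + 11*x + 5

The characteristic polynomial is χ_A(x) = (x + 1)^3*(x + 5), so the eigenvalues are known. The minimal polynomial is
  m_A(x) = Π_λ (x − λ)^{k_λ}
where k_λ is the size of the *largest* Jordan block for λ (equivalently, the smallest k with (A − λI)^k v = 0 for every generalised eigenvector v of λ).

  λ = -5: largest Jordan block has size 1, contributing (x + 5)
  λ = -1: largest Jordan block has size 2, contributing (x + 1)^2

So m_A(x) = (x + 1)^2*(x + 5) = x^3 + 7*x^2 + 11*x + 5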